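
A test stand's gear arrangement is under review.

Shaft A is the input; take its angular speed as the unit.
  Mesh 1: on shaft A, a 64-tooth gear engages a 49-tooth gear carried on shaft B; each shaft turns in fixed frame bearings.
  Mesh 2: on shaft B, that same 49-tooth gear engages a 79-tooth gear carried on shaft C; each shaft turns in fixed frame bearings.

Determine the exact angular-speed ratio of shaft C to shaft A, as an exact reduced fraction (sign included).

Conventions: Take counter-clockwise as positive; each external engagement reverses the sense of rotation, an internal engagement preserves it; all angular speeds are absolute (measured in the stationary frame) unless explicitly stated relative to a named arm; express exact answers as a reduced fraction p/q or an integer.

class = fixed-axis compound train [2 meshes; 2 ratios multiply, 2 sense flips]
mesh 1 [64T→49T]: running ratio 64/49, sense −
mesh 2 [49T→79T]: running ratio 64/79, sense +
ω_out/ω_in = 64/79

64/79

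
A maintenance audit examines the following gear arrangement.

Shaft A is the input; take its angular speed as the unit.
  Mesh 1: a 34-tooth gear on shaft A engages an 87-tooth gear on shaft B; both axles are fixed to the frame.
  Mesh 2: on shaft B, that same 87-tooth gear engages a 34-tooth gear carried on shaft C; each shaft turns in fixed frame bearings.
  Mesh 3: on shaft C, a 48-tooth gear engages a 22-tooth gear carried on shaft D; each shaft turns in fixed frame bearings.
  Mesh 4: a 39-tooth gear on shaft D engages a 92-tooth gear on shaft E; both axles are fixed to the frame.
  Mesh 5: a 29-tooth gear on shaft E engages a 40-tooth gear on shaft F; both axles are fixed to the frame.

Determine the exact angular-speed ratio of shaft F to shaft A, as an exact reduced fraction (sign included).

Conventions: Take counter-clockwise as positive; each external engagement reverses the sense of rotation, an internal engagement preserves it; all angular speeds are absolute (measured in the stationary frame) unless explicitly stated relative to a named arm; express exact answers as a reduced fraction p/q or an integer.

class = fixed-axis compound train [5 meshes; 5 ratios multiply, 5 sense flips]
mesh 1 [34T→87T]: running ratio 34/87, sense −
mesh 2 [87T→34T]: running ratio 1, sense +
mesh 3 [48T→22T]: running ratio 24/11, sense −
mesh 4 [39T→92T]: running ratio 234/253, sense +
mesh 5 [29T→40T]: running ratio 3393/5060, sense −
ω_out/ω_in = -3393/5060

-3393/5060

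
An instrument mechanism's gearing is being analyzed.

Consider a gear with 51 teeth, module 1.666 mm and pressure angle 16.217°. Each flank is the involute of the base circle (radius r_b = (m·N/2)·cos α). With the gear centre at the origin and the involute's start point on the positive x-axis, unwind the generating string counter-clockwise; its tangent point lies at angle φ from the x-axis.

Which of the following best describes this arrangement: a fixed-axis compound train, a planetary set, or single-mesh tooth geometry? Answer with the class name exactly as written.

recognized (one wheel, involute flank): single-mesh tooth geometry, m = 1.666, N = 51
classification: single-mesh tooth geometry

single-mesh tooth geometry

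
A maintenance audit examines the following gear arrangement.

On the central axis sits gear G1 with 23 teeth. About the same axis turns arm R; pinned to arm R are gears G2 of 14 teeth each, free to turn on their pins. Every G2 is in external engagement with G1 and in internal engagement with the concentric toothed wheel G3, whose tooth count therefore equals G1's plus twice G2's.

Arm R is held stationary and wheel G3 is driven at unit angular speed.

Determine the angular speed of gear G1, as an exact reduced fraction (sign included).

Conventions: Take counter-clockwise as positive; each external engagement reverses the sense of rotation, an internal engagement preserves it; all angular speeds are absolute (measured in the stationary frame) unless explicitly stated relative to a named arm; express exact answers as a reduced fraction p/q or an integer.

planetary set (23T centre, 14T on arm, 51T internal) — Willis relation
ring teeth: 23 + 2·14 = 51
23(ω_sun−ω_arm) = −51(ω_ring−ω_arm),  ω_arm = 0, ω_ring = 1
ω_sun = 0 − (51/23)(1−0) = -51/23
exact speed ratio = -51/23

-51/23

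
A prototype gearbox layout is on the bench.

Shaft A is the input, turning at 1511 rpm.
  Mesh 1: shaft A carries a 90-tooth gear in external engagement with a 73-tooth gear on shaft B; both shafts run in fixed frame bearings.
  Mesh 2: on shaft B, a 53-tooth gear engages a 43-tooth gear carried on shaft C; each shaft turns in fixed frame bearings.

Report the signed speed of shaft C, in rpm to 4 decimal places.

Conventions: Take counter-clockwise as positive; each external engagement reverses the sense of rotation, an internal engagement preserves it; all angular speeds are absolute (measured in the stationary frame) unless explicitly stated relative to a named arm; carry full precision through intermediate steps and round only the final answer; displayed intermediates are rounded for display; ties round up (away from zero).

topology: fixed-axis compound train — 2 meshes, A→C
mesh 1 [90T→73T]: ω = 1511.0000×90/73 = 1862.8767 rpm, sense flips to −
mesh 2 [53T→43T]: ω = 1862.8767×53/43 = 2296.1039 rpm, sense flips to +
signed output speed = +2296.1039 rpm

+2296.1039 rpm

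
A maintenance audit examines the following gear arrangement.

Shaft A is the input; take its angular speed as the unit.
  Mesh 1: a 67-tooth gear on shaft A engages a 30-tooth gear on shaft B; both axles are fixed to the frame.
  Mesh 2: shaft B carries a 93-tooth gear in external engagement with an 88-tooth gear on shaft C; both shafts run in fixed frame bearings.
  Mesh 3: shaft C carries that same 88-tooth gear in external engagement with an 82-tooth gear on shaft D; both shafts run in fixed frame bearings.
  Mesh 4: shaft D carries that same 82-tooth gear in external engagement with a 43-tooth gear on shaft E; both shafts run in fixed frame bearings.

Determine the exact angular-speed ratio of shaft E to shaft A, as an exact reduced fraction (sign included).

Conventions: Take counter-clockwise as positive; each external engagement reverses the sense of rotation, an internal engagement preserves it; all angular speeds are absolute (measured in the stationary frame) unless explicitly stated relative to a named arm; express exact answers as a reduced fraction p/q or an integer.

2077/430

class = fixed-axis compound train [4 meshes; 4 ratios multiply, 4 sense flips]
mesh 1 [67T→30T]: running ratio 67/30, sense −
mesh 2 [93T→88T]: running ratio 2077/880, sense +
mesh 3 [88T→82T]: running ratio 2077/820, sense −
mesh 4 [82T→43T]: running ratio 2077/430, sense +
ω_out/ω_in = 2077/430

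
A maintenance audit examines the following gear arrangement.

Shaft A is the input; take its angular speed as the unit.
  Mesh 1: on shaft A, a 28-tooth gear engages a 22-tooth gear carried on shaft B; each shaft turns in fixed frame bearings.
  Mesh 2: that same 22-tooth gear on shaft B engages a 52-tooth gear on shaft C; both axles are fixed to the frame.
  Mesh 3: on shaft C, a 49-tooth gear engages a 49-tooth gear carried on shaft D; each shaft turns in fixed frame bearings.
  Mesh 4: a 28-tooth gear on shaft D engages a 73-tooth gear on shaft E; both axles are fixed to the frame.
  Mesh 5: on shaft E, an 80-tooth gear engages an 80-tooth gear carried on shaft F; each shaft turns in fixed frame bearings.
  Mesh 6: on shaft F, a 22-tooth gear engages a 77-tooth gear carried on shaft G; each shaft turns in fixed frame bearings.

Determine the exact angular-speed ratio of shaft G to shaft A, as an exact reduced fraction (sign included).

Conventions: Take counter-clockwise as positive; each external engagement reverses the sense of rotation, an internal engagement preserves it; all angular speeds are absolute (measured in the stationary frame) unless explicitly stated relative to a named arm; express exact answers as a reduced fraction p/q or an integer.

class = fixed-axis compound train [6 meshes; 6 ratios multiply, 6 sense flips]
mesh 1 [28T→22T]: running ratio 14/11, sense −
mesh 2 [22T→52T]: running ratio 7/13, sense +
mesh 3 [49T→49T]: running ratio 7/13, sense −
mesh 4 [28T→73T]: running ratio 196/949, sense +
mesh 5 [80T→80T]: running ratio 196/949, sense −
mesh 6 [22T→77T]: running ratio 56/949, sense +
ω_out/ω_in = 56/949

56/949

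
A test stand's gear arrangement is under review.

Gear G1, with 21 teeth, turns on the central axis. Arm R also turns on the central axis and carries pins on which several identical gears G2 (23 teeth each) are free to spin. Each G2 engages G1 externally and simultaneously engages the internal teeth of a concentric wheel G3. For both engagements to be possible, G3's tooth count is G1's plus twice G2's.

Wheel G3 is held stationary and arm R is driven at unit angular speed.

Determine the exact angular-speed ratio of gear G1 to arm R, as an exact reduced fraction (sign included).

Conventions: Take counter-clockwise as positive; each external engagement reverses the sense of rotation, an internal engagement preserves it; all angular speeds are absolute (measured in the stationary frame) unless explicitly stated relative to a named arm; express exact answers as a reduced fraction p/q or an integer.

planetary set (21T centre, 23T on arm, 67T internal) — Willis relation
ring teeth: 21 + 2·23 = 67
21(ω_sun−ω_arm) = −67(ω_ring−ω_arm),  ω_ring = 0, ω_arm = 1
ω_sun = 1 − (67/21)(0−1) = 88/21
ω_out/ω_in = 88/21

88/21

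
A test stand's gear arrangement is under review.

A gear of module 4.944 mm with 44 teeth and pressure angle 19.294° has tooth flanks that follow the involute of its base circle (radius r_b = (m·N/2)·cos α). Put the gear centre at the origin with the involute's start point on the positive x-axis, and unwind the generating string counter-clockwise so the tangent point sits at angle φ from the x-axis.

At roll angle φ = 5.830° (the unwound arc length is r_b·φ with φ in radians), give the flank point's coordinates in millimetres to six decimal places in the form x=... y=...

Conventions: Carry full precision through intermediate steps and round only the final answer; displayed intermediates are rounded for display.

x=103.189177 y=0.036013

single-mesh involute tooth geometry (44T wheel at module 4.944)
pitch radius r_p = m·N/2 = 4.944·44/2 = 108.768000
base radius r_b = r_p·cos α = 108.768000·cos 19.294° = 102.659106
roll angle φ = 5.830° = 0.10175270 rad
x = r_b·(cos φ + φ·sin φ) = 103.189177
y = r_b·(sin φ − φ·cos φ) = 0.036013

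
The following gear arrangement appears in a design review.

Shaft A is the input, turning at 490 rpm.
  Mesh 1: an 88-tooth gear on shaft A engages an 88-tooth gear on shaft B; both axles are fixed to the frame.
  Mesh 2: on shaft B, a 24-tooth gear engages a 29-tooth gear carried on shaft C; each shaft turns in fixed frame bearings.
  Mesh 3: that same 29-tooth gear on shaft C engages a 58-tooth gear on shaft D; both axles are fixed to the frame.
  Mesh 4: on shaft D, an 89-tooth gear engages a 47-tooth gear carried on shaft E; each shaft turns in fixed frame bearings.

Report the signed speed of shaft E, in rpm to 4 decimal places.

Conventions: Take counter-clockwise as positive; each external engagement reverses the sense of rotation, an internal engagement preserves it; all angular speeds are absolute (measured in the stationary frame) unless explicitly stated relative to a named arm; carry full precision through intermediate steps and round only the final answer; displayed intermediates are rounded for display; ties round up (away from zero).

+383.9472 rpm

4-mesh fixed-axis compound train (all bearings frame-fixed)
mesh 1 [88T→88T]: ω = 490.0000×88/88 = 490.0000 rpm, sense flips to −
mesh 2 [24T→29T]: ω = 490.0000×24/29 = 405.5172 rpm, sense flips to +
mesh 3 [29T→58T]: ω = 405.5172×29/58 = 202.7586 rpm, sense flips to −
mesh 4 [89T→47T]: ω = 202.7586×89/47 = 383.9472 rpm, sense flips to +
signed output speed = +383.9472 rpm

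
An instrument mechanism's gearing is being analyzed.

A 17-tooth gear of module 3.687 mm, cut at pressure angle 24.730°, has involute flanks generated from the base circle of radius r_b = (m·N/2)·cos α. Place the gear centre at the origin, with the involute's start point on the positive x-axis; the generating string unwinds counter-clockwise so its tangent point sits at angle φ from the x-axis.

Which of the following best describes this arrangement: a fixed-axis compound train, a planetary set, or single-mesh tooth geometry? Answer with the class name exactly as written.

single-mesh tooth geometry

class = single-mesh tooth geometry [base-circle involute, m = 3.687, 17T]
classification: single-mesh tooth geometry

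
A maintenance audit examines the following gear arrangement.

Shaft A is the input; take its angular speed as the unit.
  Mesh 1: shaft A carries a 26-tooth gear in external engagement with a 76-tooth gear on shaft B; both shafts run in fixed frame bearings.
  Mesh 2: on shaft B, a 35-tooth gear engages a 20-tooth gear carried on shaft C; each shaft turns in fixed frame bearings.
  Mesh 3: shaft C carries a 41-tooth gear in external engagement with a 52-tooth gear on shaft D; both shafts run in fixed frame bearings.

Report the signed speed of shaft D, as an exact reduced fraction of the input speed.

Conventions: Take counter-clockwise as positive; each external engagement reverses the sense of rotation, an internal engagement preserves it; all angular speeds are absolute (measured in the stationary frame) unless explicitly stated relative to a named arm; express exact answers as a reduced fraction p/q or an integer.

-287/608

3-mesh fixed-axis compound train (all bearings frame-fixed)
mesh 1 [26T→76T]: |ω|/ω_in = 1×26/76 = 13/38, sense flips to −
mesh 2 [35T→20T]: |ω|/ω_in = (13/38)×35/20 = 91/152, sense flips to +
mesh 3 [41T→52T]: |ω|/ω_in = (91/152)×41/52 = 287/608, sense flips to −
signed output speed (× input speed) = -287/608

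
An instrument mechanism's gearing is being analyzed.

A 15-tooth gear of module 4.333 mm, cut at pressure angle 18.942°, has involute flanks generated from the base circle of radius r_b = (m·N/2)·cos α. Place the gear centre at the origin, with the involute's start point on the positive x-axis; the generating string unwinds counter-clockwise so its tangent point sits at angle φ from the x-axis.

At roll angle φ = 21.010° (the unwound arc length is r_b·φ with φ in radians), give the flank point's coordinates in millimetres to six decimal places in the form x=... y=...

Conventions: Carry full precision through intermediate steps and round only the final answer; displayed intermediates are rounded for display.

x=32.735292 y=0.498436

recognized (one wheel, involute flank): single-mesh tooth geometry, m = 4.333, N = 15
pitch radius r_p = m·N/2 = 4.333·15/2 = 32.497500
base radius r_b = r_p·cos α = 32.497500·cos 18.942° = 30.737684
roll angle φ = 21.010° = 0.36669368 rad
x = r_b·(cos φ + φ·sin φ) = 32.735292
y = r_b·(sin φ − φ·cos φ) = 0.498436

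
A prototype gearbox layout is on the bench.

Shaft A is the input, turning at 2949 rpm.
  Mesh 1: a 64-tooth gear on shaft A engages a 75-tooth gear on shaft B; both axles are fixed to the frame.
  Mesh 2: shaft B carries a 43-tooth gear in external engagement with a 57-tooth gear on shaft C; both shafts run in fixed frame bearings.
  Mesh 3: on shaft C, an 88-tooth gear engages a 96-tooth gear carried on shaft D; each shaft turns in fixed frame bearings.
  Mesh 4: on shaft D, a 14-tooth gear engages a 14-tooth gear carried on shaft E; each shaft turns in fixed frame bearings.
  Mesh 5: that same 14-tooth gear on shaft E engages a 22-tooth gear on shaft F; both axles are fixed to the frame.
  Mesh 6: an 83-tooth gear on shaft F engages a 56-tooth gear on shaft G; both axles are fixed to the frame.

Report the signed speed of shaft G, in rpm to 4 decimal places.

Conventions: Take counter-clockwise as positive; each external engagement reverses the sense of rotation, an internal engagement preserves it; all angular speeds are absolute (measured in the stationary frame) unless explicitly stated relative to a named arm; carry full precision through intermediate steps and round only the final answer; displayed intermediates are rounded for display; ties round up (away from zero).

recognized (7 fixed axles, 6 meshes): fixed-axis compound train
mesh 1 [64T→75T]: ω = 2949.0000×64/75 = 2516.4800 rpm, sense flips to −
mesh 2 [43T→57T]: ω = 2516.4800×43/57 = 1898.3972 rpm, sense flips to +
mesh 3 [88T→96T]: ω = 1898.3972×88/96 = 1740.1974 rpm, sense flips to −
mesh 4 [14T→14T]: ω = 1740.1974×14/14 = 1740.1974 rpm, sense flips to +
mesh 5 [14T→22T]: ω = 1740.1974×14/22 = 1107.3984 rpm, sense flips to −
mesh 6 [83T→56T]: ω = 1107.3984×83/56 = 1641.3226 rpm, sense flips to +
signed output speed = +1641.3226 rpm

+1641.3226 rpm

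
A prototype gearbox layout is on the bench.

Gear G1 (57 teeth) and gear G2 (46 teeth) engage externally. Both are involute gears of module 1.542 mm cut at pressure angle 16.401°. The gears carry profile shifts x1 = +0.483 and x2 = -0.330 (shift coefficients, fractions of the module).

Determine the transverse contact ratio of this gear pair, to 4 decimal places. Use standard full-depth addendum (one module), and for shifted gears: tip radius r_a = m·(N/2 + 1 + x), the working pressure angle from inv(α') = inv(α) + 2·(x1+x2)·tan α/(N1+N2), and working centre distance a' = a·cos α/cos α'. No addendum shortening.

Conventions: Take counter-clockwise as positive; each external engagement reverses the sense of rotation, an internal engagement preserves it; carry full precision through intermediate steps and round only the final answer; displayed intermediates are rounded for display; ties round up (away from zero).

topology: single-mesh involute geometry — m = 1.542, 57T/46T pair
base radii: r_b1 = 42.158755, r_b2 = 34.022855
tip radii: r_a1 = 46.233786, r_a2 = 36.499140
inv(α') = inv(16.401°) + 2·(+0.483-0.330)·tan α/(57+46) = 0.00895795  ⇒  α' = 16.95897°
a' = a·cos α / cos α' = 79.4130·cos 16.401°/cos 16.95897° = 79.645066
action lengths: √(r_a1²−r_b1²) = 18.978998, √(r_a2²−r_b2²) = 13.214862
base pitch p_b = π·m·cos α = 4.647215
CR = (18.978998 + 13.214862 − 79.645066·sin 16.95897°)/4.647215 = 1.928561
contact ratio ≈ 1.9286

1.9286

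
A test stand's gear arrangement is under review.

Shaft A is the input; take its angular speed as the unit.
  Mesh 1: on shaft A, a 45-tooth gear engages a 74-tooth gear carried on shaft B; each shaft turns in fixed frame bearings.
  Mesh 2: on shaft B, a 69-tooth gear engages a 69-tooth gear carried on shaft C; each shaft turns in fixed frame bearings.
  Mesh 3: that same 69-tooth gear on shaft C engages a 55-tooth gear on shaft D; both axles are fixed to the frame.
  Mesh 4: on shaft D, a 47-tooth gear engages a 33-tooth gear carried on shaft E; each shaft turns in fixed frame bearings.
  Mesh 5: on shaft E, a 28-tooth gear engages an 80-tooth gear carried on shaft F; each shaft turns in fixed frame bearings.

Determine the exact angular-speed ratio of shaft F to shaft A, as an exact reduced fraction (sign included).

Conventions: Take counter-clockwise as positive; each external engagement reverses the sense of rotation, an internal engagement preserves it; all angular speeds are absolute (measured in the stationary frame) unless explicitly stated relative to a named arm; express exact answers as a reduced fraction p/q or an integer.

class = fixed-axis compound train [5 meshes; 5 ratios multiply, 5 sense flips]
mesh 1 [45T→74T]: running ratio 45/74, sense −
mesh 2 [69T→69T]: running ratio 45/74, sense +
mesh 3 [69T→55T]: running ratio 621/814, sense −
mesh 4 [47T→33T]: running ratio 9729/8954, sense +
mesh 5 [28T→80T]: running ratio 68103/179080, sense −
ω_out/ω_in = -68103/179080

-68103/179080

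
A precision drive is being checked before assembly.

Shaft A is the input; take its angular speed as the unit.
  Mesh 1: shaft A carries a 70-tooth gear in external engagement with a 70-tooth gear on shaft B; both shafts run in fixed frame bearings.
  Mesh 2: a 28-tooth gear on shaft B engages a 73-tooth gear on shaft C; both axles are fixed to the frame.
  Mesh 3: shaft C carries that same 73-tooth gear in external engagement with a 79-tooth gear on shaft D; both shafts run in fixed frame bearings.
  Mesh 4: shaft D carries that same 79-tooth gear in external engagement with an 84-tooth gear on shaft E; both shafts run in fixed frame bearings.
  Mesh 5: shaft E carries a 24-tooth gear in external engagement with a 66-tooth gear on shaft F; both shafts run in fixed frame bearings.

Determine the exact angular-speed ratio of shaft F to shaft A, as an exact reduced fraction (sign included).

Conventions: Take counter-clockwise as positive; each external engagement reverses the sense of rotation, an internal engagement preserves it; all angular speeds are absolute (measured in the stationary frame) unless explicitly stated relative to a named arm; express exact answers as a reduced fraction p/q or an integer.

class = fixed-axis compound train [5 meshes; 5 ratios multiply, 5 sense flips]
mesh 1 [70T→70T]: running ratio 1, sense −
mesh 2 [28T→73T]: running ratio 28/73, sense +
mesh 3 [73T→79T]: running ratio 28/79, sense −
mesh 4 [79T→84T]: running ratio 1/3, sense +
mesh 5 [24T→66T]: running ratio 4/33, sense −
ω_out/ω_in = -4/33

-4/33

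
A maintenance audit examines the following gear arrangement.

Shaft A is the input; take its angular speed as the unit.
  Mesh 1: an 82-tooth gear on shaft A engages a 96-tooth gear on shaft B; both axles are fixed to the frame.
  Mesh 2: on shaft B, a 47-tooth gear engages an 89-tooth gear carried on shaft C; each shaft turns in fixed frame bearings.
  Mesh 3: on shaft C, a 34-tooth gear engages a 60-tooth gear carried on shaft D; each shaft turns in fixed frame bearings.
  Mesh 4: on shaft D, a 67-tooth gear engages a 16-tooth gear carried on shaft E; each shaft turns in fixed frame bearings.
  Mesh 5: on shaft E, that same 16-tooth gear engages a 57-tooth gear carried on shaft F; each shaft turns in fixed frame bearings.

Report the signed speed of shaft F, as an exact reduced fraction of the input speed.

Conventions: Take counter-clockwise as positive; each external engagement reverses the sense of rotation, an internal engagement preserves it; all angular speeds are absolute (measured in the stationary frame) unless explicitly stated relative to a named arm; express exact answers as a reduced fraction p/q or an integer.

-2194853/7305120

5-mesh fixed-axis compound train (all bearings frame-fixed)
mesh 1 [82T→96T]: |ω|/ω_in = 1×82/96 = 41/48, sense flips to −
mesh 2 [47T→89T]: |ω|/ω_in = (41/48)×47/89 = 1927/4272, sense flips to +
mesh 3 [34T→60T]: |ω|/ω_in = (1927/4272)×34/60 = 32759/128160, sense flips to −
mesh 4 [67T→16T]: |ω|/ω_in = (32759/128160)×67/16 = 2194853/2050560, sense flips to +
mesh 5 [16T→57T]: |ω|/ω_in = (2194853/2050560)×16/57 = 2194853/7305120, sense flips to −
signed output speed (× input speed) = -2194853/7305120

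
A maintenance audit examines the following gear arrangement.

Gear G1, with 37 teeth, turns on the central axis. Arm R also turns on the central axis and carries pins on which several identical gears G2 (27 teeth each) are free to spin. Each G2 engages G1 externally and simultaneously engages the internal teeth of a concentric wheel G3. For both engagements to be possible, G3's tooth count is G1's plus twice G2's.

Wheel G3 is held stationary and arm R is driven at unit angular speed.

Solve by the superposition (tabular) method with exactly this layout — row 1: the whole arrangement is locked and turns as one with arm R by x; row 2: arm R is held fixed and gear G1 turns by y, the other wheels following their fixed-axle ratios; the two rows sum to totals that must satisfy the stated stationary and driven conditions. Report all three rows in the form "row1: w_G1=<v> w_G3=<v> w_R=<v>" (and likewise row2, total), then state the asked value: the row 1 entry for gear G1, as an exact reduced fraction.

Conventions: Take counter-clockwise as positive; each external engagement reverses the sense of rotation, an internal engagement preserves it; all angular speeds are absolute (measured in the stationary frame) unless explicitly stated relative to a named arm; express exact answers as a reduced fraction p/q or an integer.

recognized (axles ride arm R): planetary set, 37/27/91 teeth
row 1 — lock + rotate with arm: ω_sun = ω_ring = ω_arm = x
row 2 — arm fixed, fixed-axis ratios: sun y, ring −(37/91)·y, arm 0
boundary: total ω_ring = x − (37/91)·y = 0 and total ω_arm = x = 1  ⇒  y = 91/37, x = 1
row 2 ring = −(37/91)·91/37 = -1
totals (row 1 + row 2): sun 1 + 91/37 = 128/37, ring 1 + (-1) = 0, arm 1 + 0 = 1
asked cell (row1, sun) = 1

row1: w_G1=1 w_G3=1 w_R=1
row2: w_G1=91/37 w_G3=-1 w_R=0
total: w_G1=128/37 w_G3=0 w_R=1
asked value: 1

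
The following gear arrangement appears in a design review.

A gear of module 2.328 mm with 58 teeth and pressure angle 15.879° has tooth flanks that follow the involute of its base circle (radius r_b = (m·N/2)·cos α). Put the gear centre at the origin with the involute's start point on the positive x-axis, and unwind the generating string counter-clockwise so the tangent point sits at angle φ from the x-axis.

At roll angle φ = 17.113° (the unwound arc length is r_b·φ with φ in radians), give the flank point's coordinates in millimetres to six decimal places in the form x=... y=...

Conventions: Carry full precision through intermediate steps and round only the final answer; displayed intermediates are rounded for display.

x=67.767997 y=0.571603

recognized (one wheel, involute flank): single-mesh tooth geometry, m = 2.328, N = 58
pitch radius r_p = m·N/2 = 2.328·58/2 = 67.512000
base radius r_b = r_p·cos α = 67.512000·cos 15.879° = 64.935854
roll angle φ = 17.113° = 0.29867819 rad
x = r_b·(cos φ + φ·sin φ) = 67.767997
y = r_b·(sin φ − φ·cos φ) = 0.571603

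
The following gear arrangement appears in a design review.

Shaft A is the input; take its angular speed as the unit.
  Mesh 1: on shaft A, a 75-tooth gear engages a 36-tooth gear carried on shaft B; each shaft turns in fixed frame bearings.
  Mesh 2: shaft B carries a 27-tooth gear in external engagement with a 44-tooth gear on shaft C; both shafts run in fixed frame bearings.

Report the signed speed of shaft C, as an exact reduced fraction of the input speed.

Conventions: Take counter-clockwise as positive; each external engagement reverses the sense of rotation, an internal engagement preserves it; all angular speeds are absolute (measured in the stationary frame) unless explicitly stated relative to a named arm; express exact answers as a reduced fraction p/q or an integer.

2-mesh fixed-axis compound train (all bearings frame-fixed)
mesh 1 [75T→36T]: |ω|/ω_in = 1×75/36 = 25/12, sense flips to −
mesh 2 [27T→44T]: |ω|/ω_in = (25/12)×27/44 = 225/176, sense flips to +
signed output speed (× input speed) = 225/176

225/176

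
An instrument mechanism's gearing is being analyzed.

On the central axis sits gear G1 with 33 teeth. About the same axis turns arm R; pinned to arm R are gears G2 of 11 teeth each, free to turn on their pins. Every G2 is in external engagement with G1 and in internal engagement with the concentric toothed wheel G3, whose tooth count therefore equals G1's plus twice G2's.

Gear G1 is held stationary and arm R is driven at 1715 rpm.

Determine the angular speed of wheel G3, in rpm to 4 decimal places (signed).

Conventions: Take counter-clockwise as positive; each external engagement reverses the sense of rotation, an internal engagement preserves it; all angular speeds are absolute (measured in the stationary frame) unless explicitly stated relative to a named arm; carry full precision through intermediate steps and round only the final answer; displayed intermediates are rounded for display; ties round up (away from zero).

recognized (axles ride arm R): planetary set, 33/11/55 teeth
normalise by the input: solve with ω_arm = 1, then scale by 1715 rpm
ring teeth: 33 + 2·11 = 55
33(ω_sun−ω_arm) = −55(ω_ring−ω_arm),  ω_sun = 0, ω_arm = 1
ω_ring = 1 − (33/55)(0−1) = 8/5
scale: ω_ring = 8/5 × 1715 rpm = +2744.0000 rpm

+2744.0000 rpm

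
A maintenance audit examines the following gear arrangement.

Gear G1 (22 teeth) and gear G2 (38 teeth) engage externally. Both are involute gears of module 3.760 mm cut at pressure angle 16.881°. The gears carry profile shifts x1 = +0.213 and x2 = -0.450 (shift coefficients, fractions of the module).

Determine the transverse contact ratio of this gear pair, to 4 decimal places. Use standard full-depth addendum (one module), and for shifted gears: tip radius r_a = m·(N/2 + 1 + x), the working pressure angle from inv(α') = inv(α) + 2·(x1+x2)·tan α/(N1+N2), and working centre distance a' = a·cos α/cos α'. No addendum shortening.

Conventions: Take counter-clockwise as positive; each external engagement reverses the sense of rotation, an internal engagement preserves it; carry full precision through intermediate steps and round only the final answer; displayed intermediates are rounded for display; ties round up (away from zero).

1.8520

recognized (one external pair, fixed centres): single-mesh tooth geometry, m = 3.760, N1 = 22, N2 = 38
base radii: r_b1 = 39.577795, r_b2 = 68.361646
tip radii: r_a1 = 45.920880, r_a2 = 73.508000
inv(α') = inv(16.881°) + 2·(+0.213-0.450)·tan α/(22+38) = 0.00643467  ⇒  α' = 15.22381°
a' = a·cos α / cos α' = 112.8000·cos 16.881°/cos 15.22381° = 111.865072
action lengths: √(r_a1²−r_b1²) = 23.287881, √(r_a2²−r_b2²) = 27.020575
base pitch p_b = π·m·cos α = 11.303392
CR = (23.287881 + 27.020575 − 111.865072·sin 15.22381°)/11.303392 = 1.851991
contact ratio ≈ 1.8520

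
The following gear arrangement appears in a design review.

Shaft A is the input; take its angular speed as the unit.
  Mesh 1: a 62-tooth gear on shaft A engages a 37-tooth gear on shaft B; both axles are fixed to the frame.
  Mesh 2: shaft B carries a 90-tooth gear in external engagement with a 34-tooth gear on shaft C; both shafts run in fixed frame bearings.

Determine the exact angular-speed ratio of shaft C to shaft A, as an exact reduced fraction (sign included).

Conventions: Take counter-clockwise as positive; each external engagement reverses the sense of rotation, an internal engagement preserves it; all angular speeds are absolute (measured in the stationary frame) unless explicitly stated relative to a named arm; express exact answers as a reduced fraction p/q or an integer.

2790/629

class = fixed-axis compound train [2 meshes; 2 ratios multiply, 2 sense flips]
mesh 1 [62T→37T]: running ratio 62/37, sense −
mesh 2 [90T→34T]: running ratio 2790/629, sense +
ω_out/ω_in = 2790/629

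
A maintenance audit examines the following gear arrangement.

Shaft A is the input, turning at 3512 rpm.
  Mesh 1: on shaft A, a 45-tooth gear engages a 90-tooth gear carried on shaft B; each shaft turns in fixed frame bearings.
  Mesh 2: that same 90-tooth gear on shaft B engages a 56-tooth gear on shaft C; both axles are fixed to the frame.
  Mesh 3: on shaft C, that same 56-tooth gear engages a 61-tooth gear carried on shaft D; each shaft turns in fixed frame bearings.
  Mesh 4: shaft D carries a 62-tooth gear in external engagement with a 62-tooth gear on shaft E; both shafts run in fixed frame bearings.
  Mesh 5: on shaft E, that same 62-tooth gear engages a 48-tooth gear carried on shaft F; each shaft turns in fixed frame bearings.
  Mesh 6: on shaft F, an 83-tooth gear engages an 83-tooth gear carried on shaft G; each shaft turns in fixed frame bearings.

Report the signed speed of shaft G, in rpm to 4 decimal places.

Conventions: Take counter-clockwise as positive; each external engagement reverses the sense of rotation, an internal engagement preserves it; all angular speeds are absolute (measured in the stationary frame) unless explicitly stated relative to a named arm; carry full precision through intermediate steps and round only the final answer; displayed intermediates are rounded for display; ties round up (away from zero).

+3346.4754 rpm

class = fixed-axis compound train [6 meshes; 6 ratios multiply, 6 sense flips]
mesh 1 [45T→90T]: ω = 3512.0000×45/90 = 1756.0000 rpm, sense flips to −
mesh 2 [90T→56T]: ω = 1756.0000×90/56 = 2822.1429 rpm, sense flips to +
mesh 3 [56T→61T]: ω = 2822.1429×56/61 = 2590.8197 rpm, sense flips to −
mesh 4 [62T→62T]: ω = 2590.8197×62/62 = 2590.8197 rpm, sense flips to +
mesh 5 [62T→48T]: ω = 2590.8197×62/48 = 3346.4754 rpm, sense flips to −
mesh 6 [83T→83T]: ω = 3346.4754×83/83 = 3346.4754 rpm, sense flips to +
signed output speed = +3346.4754 rpm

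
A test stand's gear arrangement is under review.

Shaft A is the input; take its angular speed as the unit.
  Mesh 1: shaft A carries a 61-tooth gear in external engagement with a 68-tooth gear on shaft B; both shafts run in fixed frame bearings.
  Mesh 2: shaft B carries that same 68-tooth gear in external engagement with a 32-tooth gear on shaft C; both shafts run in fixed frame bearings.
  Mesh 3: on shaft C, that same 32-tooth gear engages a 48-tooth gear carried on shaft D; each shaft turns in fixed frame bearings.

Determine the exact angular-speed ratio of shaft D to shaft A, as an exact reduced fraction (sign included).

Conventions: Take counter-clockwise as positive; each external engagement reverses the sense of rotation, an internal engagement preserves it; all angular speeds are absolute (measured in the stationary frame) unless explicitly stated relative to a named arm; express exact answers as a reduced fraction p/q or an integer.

-61/48

class = fixed-axis compound train [3 meshes; 3 ratios multiply, 3 sense flips]
mesh 1 [61T→68T]: running ratio 61/68, sense −
mesh 2 [68T→32T]: running ratio 61/32, sense +
mesh 3 [32T→48T]: running ratio 61/48, sense −
ω_out/ω_in = -61/48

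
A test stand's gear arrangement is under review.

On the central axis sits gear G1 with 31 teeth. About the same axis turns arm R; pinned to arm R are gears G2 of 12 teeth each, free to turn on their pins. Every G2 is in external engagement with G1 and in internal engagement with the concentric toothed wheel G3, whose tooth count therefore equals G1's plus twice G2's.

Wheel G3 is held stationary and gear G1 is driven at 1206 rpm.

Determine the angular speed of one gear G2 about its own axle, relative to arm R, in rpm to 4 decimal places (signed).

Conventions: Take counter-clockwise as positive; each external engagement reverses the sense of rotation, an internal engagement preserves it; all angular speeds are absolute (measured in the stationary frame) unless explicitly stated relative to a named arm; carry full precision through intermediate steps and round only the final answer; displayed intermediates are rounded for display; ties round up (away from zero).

-1992.4709 rpm

recognized (axles ride arm R): planetary set, 31/12/55 teeth
normalise by the input: solve with ω_sun = 1, then scale by 1206 rpm
ring teeth: 31 + 2·12 = 55
31(ω_sun−ω_arm) = −55(ω_ring−ω_arm),  ω_ring = 0, ω_sun = 1
31(1−ω_arm) = −55(0−ω_arm)  ⇒  86·ω_arm = 31  ⇒  ω_arm = 31/86
sun–planet mesh: 31·(1−31/86) = −12·(ω_p−ω_arm)  ⇒  ω_p−ω_arm = -1705/1032
scale: ω_p−ω_arm = -1705/1032 × 1206 rpm = -1992.4709 rpm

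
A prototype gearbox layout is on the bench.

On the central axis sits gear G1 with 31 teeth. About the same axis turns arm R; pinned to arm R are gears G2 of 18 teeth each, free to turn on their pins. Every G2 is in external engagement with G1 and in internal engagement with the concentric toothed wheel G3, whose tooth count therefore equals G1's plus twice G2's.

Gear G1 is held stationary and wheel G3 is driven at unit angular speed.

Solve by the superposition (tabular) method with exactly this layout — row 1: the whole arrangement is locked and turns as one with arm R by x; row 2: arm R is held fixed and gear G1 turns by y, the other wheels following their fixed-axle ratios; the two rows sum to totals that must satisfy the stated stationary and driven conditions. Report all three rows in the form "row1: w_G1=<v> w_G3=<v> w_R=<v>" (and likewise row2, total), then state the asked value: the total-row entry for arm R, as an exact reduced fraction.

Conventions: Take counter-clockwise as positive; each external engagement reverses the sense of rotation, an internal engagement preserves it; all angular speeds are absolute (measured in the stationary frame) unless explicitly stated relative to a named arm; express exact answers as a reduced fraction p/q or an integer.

class = planetary set [G3 = 31+2·18 = 67; Willis about the carrier]
superposition row 1 [locked train]: every member turns x
row 2 — arm fixed, fixed-axis ratios: sun y, ring −(31/67)·y, arm 0
boundary: total ω_sun = x + y = 0 and total ω_ring = x − (31/67)·y = 1  ⇒  y = -67/98, x = 67/98
row 2 ring = −(31/67)·(-67/98) = 31/98
totals (row 1 + row 2): sun 67/98 + (-67/98) = 0, ring 67/98 + 31/98 = 1, arm 67/98 + 0 = 67/98
asked cell (total, arm) = 67/98

row1: w_G1=67/98 w_G3=67/98 w_R=67/98
row2: w_G1=-67/98 w_G3=31/98 w_R=0
total: w_G1=0 w_G3=1 w_R=67/98
asked value: 67/98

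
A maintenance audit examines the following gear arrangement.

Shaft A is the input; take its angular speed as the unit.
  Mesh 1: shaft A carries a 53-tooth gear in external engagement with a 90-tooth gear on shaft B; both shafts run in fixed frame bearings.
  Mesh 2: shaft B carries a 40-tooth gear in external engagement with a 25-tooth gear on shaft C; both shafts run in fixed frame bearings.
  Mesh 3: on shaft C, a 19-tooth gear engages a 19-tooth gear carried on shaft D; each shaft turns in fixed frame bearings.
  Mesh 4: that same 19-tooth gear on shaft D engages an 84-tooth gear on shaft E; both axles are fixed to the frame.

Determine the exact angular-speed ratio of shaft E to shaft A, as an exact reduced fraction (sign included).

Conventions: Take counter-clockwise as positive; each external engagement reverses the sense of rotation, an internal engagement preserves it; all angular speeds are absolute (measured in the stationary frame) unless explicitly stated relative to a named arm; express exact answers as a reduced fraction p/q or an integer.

class = fixed-axis compound train [4 meshes; 4 ratios multiply, 4 sense flips]
mesh 1 [53T→90T]: running ratio 53/90, sense −
mesh 2 [40T→25T]: running ratio 212/225, sense +
mesh 3 [19T→19T]: running ratio 212/225, sense −
mesh 4 [19T→84T]: running ratio 1007/4725, sense +
ω_out/ω_in = 1007/4725

1007/4725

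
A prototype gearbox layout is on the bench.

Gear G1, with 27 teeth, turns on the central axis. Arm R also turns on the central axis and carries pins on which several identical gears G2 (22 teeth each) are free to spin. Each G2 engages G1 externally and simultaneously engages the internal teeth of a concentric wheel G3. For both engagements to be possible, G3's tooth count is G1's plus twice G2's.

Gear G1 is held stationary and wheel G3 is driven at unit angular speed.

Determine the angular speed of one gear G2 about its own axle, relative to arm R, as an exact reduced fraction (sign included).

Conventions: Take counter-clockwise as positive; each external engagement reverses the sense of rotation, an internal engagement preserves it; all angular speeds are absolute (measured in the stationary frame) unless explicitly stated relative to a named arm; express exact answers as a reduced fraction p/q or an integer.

1917/2156

topology: planetary set — G1 27T / G2 22T / G3 71T, arm = carrier (Willis)
ring teeth: 27 + 2·22 = 71
27(ω_sun−ω_arm) = −71(ω_ring−ω_arm),  ω_sun = 0, ω_ring = 1
27(0−ω_arm) = −71(1−ω_arm)  ⇒  98·ω_arm = 71  ⇒  ω_arm = 71/98
sun–planet mesh: 27·(0−71/98) = −22·(ω_p−ω_arm)  ⇒  ω_p−ω_arm = 1917/2156
exact speed ratio = 1917/2156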